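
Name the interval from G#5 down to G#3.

Descending from G#5 to G#3 is the same interval as ascending G#3 to G#5.
G to G is the same letter name, plus 2 octaves — that makes it a fifteenth of some quality.
The perfect fifteenth spans 24 semitones, and G#3 to G#5 is exactly 24 semitones — so this is a perfect fifteenth.
(Equivalently, a compound perfect octave: a perfect octave plus an octave.)

perfect fifteenth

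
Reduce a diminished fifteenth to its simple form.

d8

Subtracting seven from the interval number removes an octave: 15 − 7 = 8.
Quality carries through unchanged, so the simple form is a diminished octave.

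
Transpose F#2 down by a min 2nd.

Counting two letter names down from F lands on E.
Moving 1 semitone down from F#2 (the size of a minor second) reaches E#2.

E#2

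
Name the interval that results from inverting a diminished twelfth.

First reduce the compound diminished twelfth to its simple form, a diminished fifth.
Interval numbers invert to sum to nine: 5 + 4 = 9, so a fifth inverts to a fourth.
And diminished becomes augmented under inversion, so we get an augmented fourth.

augmented fourth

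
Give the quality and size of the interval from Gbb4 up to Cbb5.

P4

G to C spans four letter names (G-A-B-C) — that makes it a fourth of some quality.
The perfect fourth spans 5 semitones, and Gbb4 to Cbb5 is exactly 5 semitones — so this is a perfect fourth.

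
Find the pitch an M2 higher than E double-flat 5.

The second takes the letter from E up to F.
Moving 2 semitones up from Ebb5 (the size of a major second) reaches Fb5.

F flat 5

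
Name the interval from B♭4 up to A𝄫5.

B to A spans seven letter names (B-C-D-E-F-G-A), so the interval is some kind of seventh.
Bb4 to Abb5 spans 9 semitones — two semitones narrower than the major seventh (11) — giving a diminished seventh.

d7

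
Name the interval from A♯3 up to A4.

diminished octave

A to A is the same letter name, plus an octave, so the interval is some kind of octave.
A#3 to A4 spans 11 semitones — one semitone narrower than the perfect octave (12) — giving a diminished octave.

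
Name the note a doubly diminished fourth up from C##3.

Counting four letter names up from C lands on F.
A doubly diminished fourth spans 3 semitones, so from C##3 the target pitch is F3.

F3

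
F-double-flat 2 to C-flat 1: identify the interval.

d11

Descending from Fbb2 to Cb1 is the same interval as ascending Cb1 to Fbb2.
C to F spans four letter names (C-D-E-F), plus an octave: an eleventh.
A perfect eleventh would be 17 semitones; Cb1 to Fbb2 is 16, one semitone narrower, so the interval is diminished.
(Equivalently, a compound diminished fourth: a diminished fourth plus an octave.)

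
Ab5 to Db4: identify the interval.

perfect twelfth

Descending from Ab5 to Db4 is the same interval as ascending Db4 to Ab5.
D to A spans five letter names (D-E-F-G-A), plus an octave — that makes it a twelfth of some quality.
Counting semitones, Db4→Ab5 is 19, which is the perfect twelfth.
(Equivalently, a compound perfect fifth: a perfect fifth plus an octave.)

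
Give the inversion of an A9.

First reduce the compound augmented ninth to its simple form, an augmented second.
The rule of nine gives the new number: 9 − 2 = 7, so a second becomes a seventh.
And augmented becomes diminished under inversion, so we get a diminished seventh.

diminished 7th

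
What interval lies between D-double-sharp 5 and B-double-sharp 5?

D to B spans six letter names (D-E-F-G-A-B): a sixth.
D##5 to B##5 is 9 semitones, matching the major sixth exactly, so the quality is major.

major 6th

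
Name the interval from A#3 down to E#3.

P4

Descending from A#3 to E#3 is the same interval as ascending E#3 to A#3.
E to A spans four letter names (E-F-G-A) — that makes it a fourth of some quality.
The perfect fourth spans 5 semitones, and E#3 to A#3 is exactly 5 semitones — so this is a perfect fourth.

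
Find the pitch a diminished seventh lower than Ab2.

The seventh takes the letter from A down to B.
A diminished seventh spans 9 semitones, so from Ab2 the target pitch is B1.

B1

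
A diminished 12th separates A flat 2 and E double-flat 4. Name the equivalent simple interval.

d5

Each octave removed subtracts seven from the number: 12 − 7 = 5.
So a diminished twelfth is an octave plus a diminished fifth. The quality is unchanged.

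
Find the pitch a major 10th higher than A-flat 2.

C 4

Three letters up from A (plus an octave) reaches C.
A major tenth spans 16 semitones, so from Ab2 the target pitch is C4.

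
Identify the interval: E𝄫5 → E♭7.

E to E is the same letter name, plus 2 octaves, so the interval is some kind of fifteenth.
A perfect fifteenth would be 24 semitones; Ebb5 to Eb7 is 25, one semitone wider, so the interval is augmented.
(Equivalently, a compound augmented octave: an augmented octave plus an octave.)

augmented fifteenth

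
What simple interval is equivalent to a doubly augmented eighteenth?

Take out 2 octaves (14 from the number): 18 − 14 = 4.
That makes a doubly augmented eighteenth a compound doubly augmented fourth — 2 octaves plus a doubly augmented fourth.

AA4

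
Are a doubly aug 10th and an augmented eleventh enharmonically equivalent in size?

Both span 18 semitones: a doubly augmented tenth and an augmented eleventh are the same chromatic distance.

Yes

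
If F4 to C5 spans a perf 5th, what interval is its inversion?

P4

Inverted interval numbers add to nine, so a fifth pairs with a fourth (5 + 4 = 9).
And perfect stays perfect under inversion, so we get a perfect fourth.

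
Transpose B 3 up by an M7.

A-sharp 4

Seven letter names up from B: A.
Moving 11 semitones up from B3 (the size of a major seventh) reaches A#4.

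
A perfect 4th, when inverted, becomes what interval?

P5

The rule of nine gives the new number: 9 − 4 = 5, so a fourth becomes a fifth.
The quality also flips — perfect stays perfect — giving a perfect fifth.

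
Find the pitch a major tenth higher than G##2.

Counting three letter names plus an octave up from G lands on B.
Moving 16 semitones up from G##2 (the size of a major tenth) reaches B##3.

B##3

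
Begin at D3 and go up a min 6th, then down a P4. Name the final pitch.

F3

A minor sixth up from D3 is Bb3.
Bb3 down a perfect fourth → F3 (5 semitones).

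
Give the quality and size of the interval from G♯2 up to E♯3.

major 6th

G to E spans six letter names (G-A-B-C-D-E), so the interval is some kind of sixth.
G#2 to E#3 is 9 semitones, matching the major sixth exactly, so the quality is major.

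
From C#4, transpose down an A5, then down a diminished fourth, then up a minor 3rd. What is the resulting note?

E3

C#4 down an augmented fifth → F3 (8 semitones).
A diminished fourth down from F3 is C#3.
Up a minor third from C#3: E3 (3 semitones up).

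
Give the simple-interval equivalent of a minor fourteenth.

Each octave removed subtracts seven from the number: 14 − 7 = 7.
So a minor fourteenth is an octave plus a minor seventh. The quality is unchanged.

m7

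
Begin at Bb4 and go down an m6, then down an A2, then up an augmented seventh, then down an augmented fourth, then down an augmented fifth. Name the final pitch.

A minor sixth down from Bb4 is D4.
Down an augmented second from D4: Cb4 (3 semitones down).
Cb4 up an augmented seventh → B4 (12 semitones).
An augmented fourth down from B4 is F4.
An augmented fifth down from F4 is Bbb3.

Bbb3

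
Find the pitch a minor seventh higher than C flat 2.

B double-flat 2

Seven letter names up from C: B.
Moving 10 semitones up from Cb2 (the size of a minor seventh) reaches Bbb2.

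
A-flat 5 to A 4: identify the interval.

Descending from Ab5 to A4 is the same interval as ascending A4 to Ab5.
A to A is the same letter name, plus an octave, so the interval is some kind of octave.
A4 to Ab5 spans 11 semitones — one semitone narrower than the perfect octave (12) — giving a diminished octave.

diminished octave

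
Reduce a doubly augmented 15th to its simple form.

Each octave removed subtracts seven from the number: 15 − 7 = 8.
Quality carries through unchanged, so the simple form is a doubly augmented octave.

AA8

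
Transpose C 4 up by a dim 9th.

D-double-flat 5

Two letters up from C (plus an octave) reaches D.
Moving 12 semitones up from C4 (the size of a diminished ninth) reaches Dbb5.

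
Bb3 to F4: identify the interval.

perfect fifth

B to F spans five letter names (B-C-D-E-F), so the interval is some kind of fifth.
Bb3 to F4 is 7 semitones, matching the perfect fifth exactly, so the quality is perfect.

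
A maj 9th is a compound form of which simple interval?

Subtracting seven from the interval number removes an octave: 9 − 7 = 2.
So a major ninth is an octave plus a major second. The quality is unchanged.

major 2nd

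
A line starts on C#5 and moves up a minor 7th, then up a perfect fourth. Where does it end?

E6

Up a minor seventh from C#5: B5 (10 semitones up).
B5 up a perfect fourth → E6 (5 semitones).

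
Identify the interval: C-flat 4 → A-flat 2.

Descending from Cb4 to Ab2 is the same interval as ascending Ab2 to Cb4.
A to C spans three letter names (A-B-C), plus an octave — that makes it a tenth of some quality.
Ab2 to Cb4 is 15 semitones, a half step short of the major tenth (16), so this is minor.
(Equivalently, a compound minor third: a minor third plus an octave.)

minor 10th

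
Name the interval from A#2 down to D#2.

perfect 5th

Descending from A#2 to D#2 is the same interval as ascending D#2 to A#2.
D to A spans five letter names (D-E-F-G-A), so the interval is some kind of fifth.
The perfect fifth spans 7 semitones, and D#2 to A#2 is exactly 7 semitones — so this is a perfect fifth.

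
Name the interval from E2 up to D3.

E to D spans seven letter names (E-F-G-A-B-C-D), so the interval is some kind of seventh.
At 10 semitones, E2→D3 falls one short of a major seventh: minor.

minor seventh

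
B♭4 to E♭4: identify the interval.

Descending from Bb4 to Eb4 is the same interval as ascending Eb4 to Bb4.
E to B spans five letter names (E-F-G-A-B): a fifth.
Counting semitones, Eb4→Bb4 is 7, which is the perfect fifth.

perfect fifth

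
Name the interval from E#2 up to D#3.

minor 7th

E to D spans seven letter names (E-F-G-A-B-C-D) — that makes it a seventh of some quality.
E#2 to D#3 is 10 semitones, a half step short of the major seventh (11), so this is minor.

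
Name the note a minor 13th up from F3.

Db5

Counting six letter names plus an octave up from F lands on D.
A minor thirteenth is 20 semitones; 20 semitones up from F3 gives Db5.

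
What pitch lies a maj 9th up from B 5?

C sharp 7

Counting two letter names plus an octave up from B lands on C.
A major ninth is 14 semitones; 14 semitones up from B5 gives C#7.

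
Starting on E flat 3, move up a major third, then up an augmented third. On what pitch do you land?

A major third up from Eb3 is G3.
G3 up an augmented third → B#3 (5 semitones).

B sharp 3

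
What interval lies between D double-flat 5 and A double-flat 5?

P5

D to A spans five letter names (D-E-F-G-A) — that makes it a fifth of some quality.
Dbb5 to Abb5 is 7 semitones, matching the perfect fifth exactly, so the quality is perfect.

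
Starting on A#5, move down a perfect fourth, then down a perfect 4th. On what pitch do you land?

Down a perfect fourth from A#5: E#5 (5 semitones down).
E#5 down a perfect fourth → B#4 (5 semitones).

B#4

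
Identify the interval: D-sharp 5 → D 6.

D to D is the same letter name, plus an octave, so the interval is some kind of octave.
D#5 to D6 spans 11 semitones — one semitone narrower than the perfect octave (12) — giving a diminished octave.

d8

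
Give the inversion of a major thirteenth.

First reduce the compound major thirteenth to its simple form, a major sixth.
Interval numbers invert to sum to nine: 6 + 3 = 9, so a sixth inverts to a third.
Quality inverts too: major becomes minor. That makes the inversion a minor third.

minor 3rd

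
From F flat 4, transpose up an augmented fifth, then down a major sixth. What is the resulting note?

An augmented fifth up from Fb4 is C5.
A major sixth down from C5 is Eb4.

E flat 4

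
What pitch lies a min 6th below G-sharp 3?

Counting six letter names down from G lands on B.
Moving 8 semitones down from G#3 (the size of a minor sixth) reaches B#2.

B-sharp 2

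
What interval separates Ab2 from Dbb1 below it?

Descending from Ab2 to Dbb1 is the same interval as ascending Dbb1 to Ab2.
D to A spans five letter names (D-E-F-G-A), plus an octave, so the interval is some kind of twelfth.
A perfect twelfth would be 19 semitones; Dbb1 to Ab2 is 20, one semitone wider, so the interval is augmented.
(Equivalently, a compound augmented fifth: an augmented fifth plus an octave.)

augmented twelfth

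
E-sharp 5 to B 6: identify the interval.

E to B spans five letter names (E-F-G-A-B), plus an octave: a twelfth.
A perfect twelfth would be 19 semitones; E#5 to B6 is 18, one semitone narrower, so the interval is diminished.
(Equivalently, a compound diminished fifth: a diminished fifth plus an octave.)

diminished twelfth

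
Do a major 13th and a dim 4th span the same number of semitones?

21 semitones (major thirteenth) vs 4 semitones (diminished fourth): not equal.

No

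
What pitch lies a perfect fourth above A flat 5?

Four letter names up from A: D.
Moving 5 semitones up from Ab5 (the size of a perfect fourth) reaches Db6.

D flat 6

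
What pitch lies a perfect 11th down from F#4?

The eleventh's letter: F down four letter names plus an octave → C.
A perfect eleventh spans 17 semitones, so from F#4 the target pitch is C#3.

C#3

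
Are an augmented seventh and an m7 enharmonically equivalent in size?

No

An augmented seventh is 12 semitones but a minor seventh is 10 semitones — different sizes.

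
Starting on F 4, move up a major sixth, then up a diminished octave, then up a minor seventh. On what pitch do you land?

Up a major sixth from F4: D5 (9 semitones up).
Up a diminished octave from D5: Db6 (11 semitones up).
A minor seventh up from Db6 is Cb7.

C flat 7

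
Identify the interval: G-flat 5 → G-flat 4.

P8

Descending from Gb5 to Gb4 is the same interval as ascending Gb4 to Gb5.
G to G is the same letter name, plus an octave, so the interval is some kind of octave.
Counting semitones, Gb4→Gb5 is 12, which is the perfect octave.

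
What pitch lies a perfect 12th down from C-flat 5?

F-flat 3

Five letters down from C (plus an octave) reaches F.
A perfect twelfth is 19 semitones; 19 semitones down from Cb5 gives Fb3.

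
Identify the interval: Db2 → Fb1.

major sixth

Descending from Db2 to Fb1 is the same interval as ascending Fb1 to Db2.
F to D spans six letter names (F-G-A-B-C-D) — that makes it a sixth of some quality.
The major sixth spans 9 semitones, and Fb1 to Db2 is exactly 9 semitones — so this is a major sixth.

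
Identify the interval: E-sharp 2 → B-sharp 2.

perfect 5th

E to B spans five letter names (E-F-G-A-B) — that makes it a fifth of some quality.
E#2 to B#2 is 7 semitones, matching the perfect fifth exactly, so the quality is perfect.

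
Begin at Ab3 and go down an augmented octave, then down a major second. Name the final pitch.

Gbb2

Ab3 down an augmented octave → Abb2 (13 semitones).
Down a major second from Abb2: Gbb2 (2 semitones down).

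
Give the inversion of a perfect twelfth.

First reduce the compound perfect twelfth to its simple form, a perfect fifth.
Interval numbers invert to sum to nine: 5 + 4 = 9, so a fifth inverts to a fourth.
And perfect stays perfect under inversion, so we get a perfect fourth.

perfect fourth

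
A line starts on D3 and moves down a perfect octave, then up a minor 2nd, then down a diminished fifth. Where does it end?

A1

D3 down a perfect octave → D2 (12 semitones).
D2 up a minor second → Eb2 (1 semitone).
Down a diminished fifth from Eb2: A1 (6 semitones down).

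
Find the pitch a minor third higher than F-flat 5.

The third takes the letter from F up to A.
Moving 3 semitones up from Fb5 (the size of a minor third) reaches Abb5.

A-double-flat 5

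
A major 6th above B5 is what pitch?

G#6

The sixth takes the letter from B up to G.
A major sixth spans 9 semitones, so from B5 the target pitch is G#6.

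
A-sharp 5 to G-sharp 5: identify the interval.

Descending from A#5 to G#5 is the same interval as ascending G#5 to A#5.
G to A spans two letter names (G-A) — that makes it a second of some quality.
Counting semitones, G#5→A#5 is 2, which is the major second.

major second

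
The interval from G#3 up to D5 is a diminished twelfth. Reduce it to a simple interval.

Take out an octave (7 from the number): 12 − 7 = 5.
Quality carries through unchanged, so the simple form is a diminished fifth.

diminished fifth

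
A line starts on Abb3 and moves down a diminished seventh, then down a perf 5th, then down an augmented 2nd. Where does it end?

Down a diminished seventh from Abb3: Bb2 (9 semitones down).
Bb2 down a perfect fifth → Eb2 (7 semitones).
An augmented second down from Eb2 is Dbb2.

Dbb2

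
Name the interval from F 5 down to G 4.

minor seventh

Descending from F5 to G4 is the same interval as ascending G4 to F5.
G to F spans seven letter names (G-A-B-C-D-E-F) — that makes it a seventh of some quality.
G4 to F5 is 10 semitones, a half step short of the major seventh (11), so this is minor.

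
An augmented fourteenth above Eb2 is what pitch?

D#4

Seven letters up from E (plus an octave) reaches D.
An augmented fourteenth spans 24 semitones, so from Eb2 the target pitch is D#4.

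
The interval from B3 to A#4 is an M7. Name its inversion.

m2

Inverted interval numbers add to nine, so a seventh pairs with a second (7 + 2 = 9).
Quality inverts too: major becomes minor. That makes the inversion a minor second.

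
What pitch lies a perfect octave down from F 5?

F 4

The letter stays F (same as the start), shifted an octave down.
Moving 12 semitones down from F5 (the size of a perfect octave) reaches F4.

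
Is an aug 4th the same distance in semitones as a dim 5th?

Yes

An augmented fourth spans 6 semitones, and a diminished fifth also spans 6 semitones — they're enharmonic.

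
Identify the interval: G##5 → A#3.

Descending from G##5 to A#3 is the same interval as ascending A#3 to G##5.
A to G spans seven letter names (A-B-C-D-E-F-G), plus an octave, so the interval is some kind of fourteenth.
Counting semitones, A#3→G##5 is 23, which is the major fourteenth.
(Equivalently, a compound major seventh: a major seventh plus an octave.)

major fourteenth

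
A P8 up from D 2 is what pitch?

D 3

An octave keeps the letter name D, an octave up from D.
A perfect octave is 12 semitones; 12 semitones up from D2 gives D3.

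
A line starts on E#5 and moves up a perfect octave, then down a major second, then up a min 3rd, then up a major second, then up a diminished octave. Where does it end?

E#5 up a perfect octave → E#6 (12 semitones).
E#6 down a major second → D#6 (2 semitones).
A minor third up from D#6 is F#6.
F#6 up a major second → G#6 (2 semitones).
G#6 up a diminished octave → G7 (11 semitones).

G7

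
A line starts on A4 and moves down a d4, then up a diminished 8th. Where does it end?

E5

Down a diminished fourth from A4: E#4 (4 semitones down).
Up a diminished octave from E#4: E5 (11 semitones up).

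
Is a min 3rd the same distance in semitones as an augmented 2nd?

Both span 3 semitones: a minor third and an augmented second are the same chromatic distance.

Yes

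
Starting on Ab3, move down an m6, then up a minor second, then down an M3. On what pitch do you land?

Bbb2

Down a minor sixth from Ab3: C3 (8 semitones down).
A minor second up from C3 is Db3.
Down a major third from Db3: Bbb2 (4 semitones down).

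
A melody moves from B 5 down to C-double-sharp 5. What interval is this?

Descending from B5 to C##5 is the same interval as ascending C##5 to B5.
C to B spans seven letter names (C-D-E-F-G-A-B): a seventh.
C##5 to B5 spans 9 semitones — two semitones narrower than the major seventh (11) — giving a diminished seventh.

diminished 7th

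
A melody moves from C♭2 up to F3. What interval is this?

C to F spans four letter names (C-D-E-F), plus an octave: an eleventh.
The perfect eleventh is 17 semitones; here we have 18, one semitone wider: augmented.
(Equivalently, a compound augmented fourth: an augmented fourth plus an octave.)

A11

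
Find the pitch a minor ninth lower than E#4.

D##3

Counting two letter names plus an octave down from E lands on D.
Moving 13 semitones down from E#4 (the size of a minor ninth) reaches D##3.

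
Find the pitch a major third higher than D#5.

F##5

Counting three letter names up from D lands on F.
Moving 4 semitones up from D#5 (the size of a major third) reaches F##5.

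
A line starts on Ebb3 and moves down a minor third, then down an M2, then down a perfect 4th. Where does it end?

Ebb3 down a minor third → Cb3 (3 semitones).
A major second down from Cb3 is Bbb2.
A perfect fourth down from Bbb2 is Fb2.

Fb2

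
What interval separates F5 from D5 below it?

minor third

Descending from F5 to D5 is the same interval as ascending D5 to F5.
D to F spans three letter names (D-E-F), so the interval is some kind of third.
A major third would be 4 semitones, but D5 to F5 is 3 — one semitone narrower, making it a minor third.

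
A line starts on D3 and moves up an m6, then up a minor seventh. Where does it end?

Ab4

D3 up a minor sixth → Bb3 (8 semitones).
Bb3 up a minor seventh → Ab4 (10 semitones).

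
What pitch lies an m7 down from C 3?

D 2

Seven letter names down from C: D.
A minor seventh spans 10 semitones, so from C3 the target pitch is D2.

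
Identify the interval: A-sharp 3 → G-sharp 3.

major second

Descending from A#3 to G#3 is the same interval as ascending G#3 to A#3.
G to A spans two letter names (G-A) — that makes it a second of some quality.
G#3 to A#3 is 2 semitones, matching the major second exactly, so the quality is major.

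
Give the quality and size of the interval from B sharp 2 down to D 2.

augmented sixth

Descending from B#2 to D2 is the same interval as ascending D2 to B#2.
D to B spans six letter names (D-E-F-G-A-B), so the interval is some kind of sixth.
The major sixth is 9 semitones; here we have 10, one semitone wider: augmented.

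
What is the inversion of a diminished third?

Inverted interval numbers add to nine, so a third pairs with a sixth (3 + 6 = 9).
Quality inverts too: diminished becomes augmented. That makes the inversion an augmented sixth.

augmented sixth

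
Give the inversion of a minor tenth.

major sixth

First reduce the compound minor tenth to its simple form, a minor third.
Inverted interval numbers add to nine, so a third pairs with a sixth (3 + 6 = 9).
Quality inverts too: minor becomes major. That makes the inversion a major sixth.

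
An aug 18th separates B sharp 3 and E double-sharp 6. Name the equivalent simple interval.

Each octave removed subtracts seven from the number: 18 − 14 = 4.
That makes an augmented eighteenth a compound augmented fourth — 2 octaves plus an augmented fourth.

augmented 4th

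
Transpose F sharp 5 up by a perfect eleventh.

B 6

Counting four letter names plus an octave up from F lands on B.
A perfect eleventh is 17 semitones; 17 semitones up from F#5 gives B6.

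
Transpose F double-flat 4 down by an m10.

D double-flat 3

The tenth's letter: F down three letter names plus an octave → D.
A minor tenth spans 15 semitones, so from Fbb4 the target pitch is Dbb3.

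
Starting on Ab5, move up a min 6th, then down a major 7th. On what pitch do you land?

A minor sixth up from Ab5 is Fb6.
Fb6 down a major seventh → Gbb5 (11 semitones).

Gbb5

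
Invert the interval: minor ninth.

M7

First reduce the compound minor ninth to its simple form, a minor second.
Inverted interval numbers add to nine, so a second pairs with a seventh (2 + 7 = 9).
And minor becomes major under inversion, so we get a major seventh.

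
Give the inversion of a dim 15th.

First reduce the compound diminished fifteenth to its simple form, a diminished octave.
Inverted interval numbers add to nine, so an octave pairs with a unison (8 + 1 = 9).
Quality inverts too: diminished becomes augmented. That makes the inversion an augmented unison.

augmented 1st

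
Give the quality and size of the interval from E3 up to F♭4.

E to F spans two letter names (E-F), plus an octave: a ninth.
E3 to Fb4 spans 12 semitones — two semitones narrower than the major ninth (14) — giving a diminished ninth.

diminished 9th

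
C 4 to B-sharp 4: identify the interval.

augmented seventh

C to B spans seven letter names (C-D-E-F-G-A-B): a seventh.
A major seventh would be 11 semitones; C4 to B#4 is 12, one semitone wider, so the interval is augmented.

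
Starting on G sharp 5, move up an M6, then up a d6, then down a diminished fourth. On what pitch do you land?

G#5 up a major sixth → E#6 (9 semitones).
A diminished sixth up from E#6 is C7.
A diminished fourth down from C7 is G#6.

G sharp 6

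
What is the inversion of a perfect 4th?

The rule of nine gives the new number: 9 − 4 = 5, so a fourth becomes a fifth.
Quality inverts too: perfect stays perfect. That makes the inversion a perfect fifth.

P5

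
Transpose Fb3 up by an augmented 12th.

C5

Five letters up from F (plus an octave) reaches C.
Moving 20 semitones up from Fb3 (the size of an augmented twelfth) reaches C5.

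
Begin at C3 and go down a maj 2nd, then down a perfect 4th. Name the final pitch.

Down a major second from C3: Bb2 (2 semitones down).
A perfect fourth down from Bb2 is F2.

F2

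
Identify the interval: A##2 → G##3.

A to G spans seven letter names (A-B-C-D-E-F-G): a seventh.
A major seventh would be 11 semitones, but A##2 to G##3 is 10 — one semitone narrower, making it a minor seventh.

minor 7th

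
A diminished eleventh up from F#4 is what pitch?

Bb5

Counting four letter names plus an octave up from F lands on B.
A diminished eleventh is 16 semitones; 16 semitones up from F#4 gives Bb5.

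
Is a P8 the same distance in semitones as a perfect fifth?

A perfect octave spans 12 semitones; a perfect fifth spans 7 semitones. They differ by 5.

No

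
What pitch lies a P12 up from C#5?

G#6

Counting five letter names plus an octave up from C lands on G.
A perfect twelfth spans 19 semitones, so from C#5 the target pitch is G#6.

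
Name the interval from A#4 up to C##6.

major 10th

A to C spans three letter names (A-B-C), plus an octave, so the interval is some kind of tenth.
Counting semitones, A#4→C##6 is 16, which is the major tenth.
(Equivalently, a compound major third: a major third plus an octave.)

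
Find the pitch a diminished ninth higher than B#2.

Counting two letter names plus an octave up from B lands on C.
A diminished ninth spans 12 semitones, so from B#2 the target pitch is C4.

C4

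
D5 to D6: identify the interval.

D to D is the same letter name, plus an octave, so the interval is some kind of octave.
D5 to D6 is 12 semitones, matching the perfect octave exactly, so the quality is perfect.

perfect octave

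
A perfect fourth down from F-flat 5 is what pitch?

C-flat 5

Four letter names down from F: C.
A perfect fourth is 5 semitones; 5 semitones down from Fb5 gives Cb5.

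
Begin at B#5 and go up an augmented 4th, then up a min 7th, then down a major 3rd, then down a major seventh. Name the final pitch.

B#5 up an augmented fourth → E##6 (6 semitones).
Up a minor seventh from E##6: D##7 (10 semitones up).
Down a major third from D##7: B#6 (4 semitones down).
A major seventh down from B#6 is C#6.

C#6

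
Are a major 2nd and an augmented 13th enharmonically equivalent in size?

No

A major second is 2 semitones but an augmented thirteenth is 22 semitones — different sizes.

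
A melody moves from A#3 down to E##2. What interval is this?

d11

Descending from A#3 to E##2 is the same interval as ascending E##2 to A#3.
E to A spans four letter names (E-F-G-A), plus an octave: an eleventh.
The perfect eleventh is 17 semitones; here we have 16, one semitone narrower: diminished.
(Equivalently, a compound diminished fourth: a diminished fourth plus an octave.)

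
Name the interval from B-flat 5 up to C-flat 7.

B to C spans two letter names (B-C), plus an octave: a ninth.
Bb5 to Cb7 is 13 semitones, a half step short of the major ninth (14), so this is minor.
(Equivalently, a compound minor second: a minor second plus an octave.)

m9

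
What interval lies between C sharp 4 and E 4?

minor third

C to E spans three letter names (C-D-E), so the interval is some kind of third.
C#4 to E4 is 3 semitones, a half step short of the major third (4), so this is minor.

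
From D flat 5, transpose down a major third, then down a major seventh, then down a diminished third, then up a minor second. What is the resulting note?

Down a major third from Db5: Bbb4 (4 semitones down).
Down a major seventh from Bbb4: Cbb4 (11 semitones down).
Down a diminished third from Cbb4: Ab3 (2 semitones down).
Up a minor second from Ab3: Bbb3 (1 semitone up).

B double-flat 3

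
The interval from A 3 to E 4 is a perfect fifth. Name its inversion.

Interval numbers invert to sum to nine: 5 + 4 = 9, so a fifth inverts to a fourth.
The quality also flips — perfect stays perfect — giving a perfect fourth.

P4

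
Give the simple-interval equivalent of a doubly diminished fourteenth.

dd7

Take out an octave (7 from the number): 14 − 7 = 7.
Quality carries through unchanged, so the simple form is a doubly diminished seventh.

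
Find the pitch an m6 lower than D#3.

The sixth takes the letter from D down to F.
A minor sixth spans 8 semitones, so from D#3 the target pitch is F##2.

F##2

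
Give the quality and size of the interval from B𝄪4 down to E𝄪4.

Descending from B##4 to E##4 is the same interval as ascending E##4 to B##4.
E to B spans five letter names (E-F-G-A-B): a fifth.
The perfect fifth spans 7 semitones, and E##4 to B##4 is exactly 7 semitones — so this is a perfect fifth.

perfect 5th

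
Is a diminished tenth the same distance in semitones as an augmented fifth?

No

A diminished tenth spans 14 semitones; an augmented fifth spans 8 semitones. They differ by 6.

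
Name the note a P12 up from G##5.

Five letters up from G (plus an octave) reaches D.
A perfect twelfth spans 19 semitones, so from G##5 the target pitch is D##7.

D##7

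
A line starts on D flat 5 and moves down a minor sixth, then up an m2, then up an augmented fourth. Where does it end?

C 5

Down a minor sixth from Db5: F4 (8 semitones down).
Up a minor second from F4: Gb4 (1 semitone up).
An augmented fourth up from Gb4 is C5.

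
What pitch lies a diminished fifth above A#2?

E3

The fifth takes the letter from A up to E.
A diminished fifth spans 6 semitones, so from A#2 the target pitch is E3.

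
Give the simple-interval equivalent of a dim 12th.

diminished 5th

Subtracting seven from the interval number removes an octave: 12 − 7 = 5.
That makes a diminished twelfth a compound diminished fifth — an octave plus a diminished fifth.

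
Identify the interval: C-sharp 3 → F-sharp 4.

C to F spans four letter names (C-D-E-F), plus an octave, so the interval is some kind of eleventh.
C#3 to F#4 is 17 semitones, matching the perfect eleventh exactly, so the quality is perfect.
(Equivalently, a compound perfect fourth: a perfect fourth plus an octave.)

perfect eleventh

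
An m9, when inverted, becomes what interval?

First reduce the compound minor ninth to its simple form, a minor second.
The rule of nine gives the new number: 9 − 2 = 7, so a second becomes a seventh.
The quality also flips — minor becomes major — giving a major seventh.

major 7th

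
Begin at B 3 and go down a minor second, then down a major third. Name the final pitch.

Down a minor second from B3: A#3 (1 semitone down).
Down a major third from A#3: F#3 (4 semitones down).

F sharp 3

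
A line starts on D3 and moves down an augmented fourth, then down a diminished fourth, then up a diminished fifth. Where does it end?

Bb2

Down an augmented fourth from D3: Ab2 (6 semitones down).
A diminished fourth down from Ab2 is E2.
A diminished fifth up from E2 is Bb2.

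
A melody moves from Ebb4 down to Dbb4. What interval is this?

Descending from Ebb4 to Dbb4 is the same interval as ascending Dbb4 to Ebb4.
D to E spans two letter names (D-E), so the interval is some kind of second.
Dbb4 to Ebb4 is 2 semitones, matching the major second exactly, so the quality is major.

major second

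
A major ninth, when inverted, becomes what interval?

m7

First reduce the compound major ninth to its simple form, a major second.
Inverted interval numbers add to nine, so a second pairs with a seventh (2 + 7 = 9).
And major becomes minor under inversion, so we get a minor seventh.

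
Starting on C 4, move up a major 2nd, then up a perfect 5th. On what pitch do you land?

A major second up from C4 is D4.
Up a perfect fifth from D4: A4 (7 semitones up).

A 4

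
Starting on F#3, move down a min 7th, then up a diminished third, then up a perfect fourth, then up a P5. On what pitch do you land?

Bb3

A minor seventh down from F#3 is G#2.
A diminished third up from G#2 is Bb2.
Up a perfect fourth from Bb2: Eb3 (5 semitones up).
Eb3 up a perfect fifth → Bb3 (7 semitones).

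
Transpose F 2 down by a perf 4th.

C 2

Counting four letter names down from F lands on C.
A perfect fourth is 5 semitones; 5 semitones down from F2 gives C2.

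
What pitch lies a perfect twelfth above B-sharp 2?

F-double-sharp 4

Counting five letter names plus an octave up from B lands on F.
A perfect twelfth is 19 semitones; 19 semitones up from B#2 gives F##4.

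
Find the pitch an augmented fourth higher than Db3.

G3

The fourth takes the letter from D up to G.
Moving 6 semitones up from Db3 (the size of an augmented fourth) reaches G3.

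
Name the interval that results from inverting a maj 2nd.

Interval numbers invert to sum to nine: 2 + 7 = 9, so a second inverts to a seventh.
And major becomes minor under inversion, so we get a minor seventh.

m7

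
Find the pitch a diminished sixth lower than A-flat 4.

The sixth takes the letter from A down to C.
Moving 7 semitones down from Ab4 (the size of a diminished sixth) reaches C#4.

C-sharp 4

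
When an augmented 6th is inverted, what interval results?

diminished 3rd

Inverted interval numbers add to nine, so a sixth pairs with a third (6 + 3 = 9).
And augmented becomes diminished under inversion, so we get a diminished third.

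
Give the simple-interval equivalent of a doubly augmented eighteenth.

Take out 2 octaves (14 from the number): 18 − 14 = 4.
So a doubly augmented eighteenth is 2 octaves plus a doubly augmented fourth. The quality is unchanged.

doubly augmented 4th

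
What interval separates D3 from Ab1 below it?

Descending from D3 to Ab1 is the same interval as ascending Ab1 to D3.
A to D spans four letter names (A-B-C-D), plus an octave, so the interval is some kind of eleventh.
A perfect eleventh would be 17 semitones; Ab1 to D3 is 18, one semitone wider, so the interval is augmented.
(Equivalently, a compound augmented fourth: an augmented fourth plus an octave.)

augmented 11th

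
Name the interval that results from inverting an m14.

major second

First reduce the compound minor fourteenth to its simple form, a minor seventh.
Interval numbers invert to sum to nine: 7 + 2 = 9, so a seventh inverts to a second.
And minor becomes major under inversion, so we get a major second.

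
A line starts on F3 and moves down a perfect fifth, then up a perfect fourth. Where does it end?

Eb3

Down a perfect fifth from F3: Bb2 (7 semitones down).
A perfect fourth up from Bb2 is Eb3.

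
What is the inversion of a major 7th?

minor second

Inverted interval numbers add to nine, so a seventh pairs with a second (7 + 2 = 9).
Quality inverts too: major becomes minor. That makes the inversion a minor second.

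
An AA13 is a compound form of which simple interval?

Each octave removed subtracts seven from the number: 13 − 7 = 6.
So a doubly augmented thirteenth is an octave plus a doubly augmented sixth. The quality is unchanged.

doubly augmented sixth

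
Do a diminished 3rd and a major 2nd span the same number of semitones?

A diminished third spans 2 semitones, and a major second also spans 2 semitones — they're enharmonic.

Yes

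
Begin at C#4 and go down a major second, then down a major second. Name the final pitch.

A3

A major second down from C#4 is B3.
B3 down a major second → A3 (2 semitones).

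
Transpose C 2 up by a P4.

F 2

Four letter names up from C: F.
A perfect fourth spans 5 semitones, so from C2 the target pitch is F2.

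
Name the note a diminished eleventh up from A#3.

The eleventh's letter: A up four letter names plus an octave → D.
A diminished eleventh is 16 semitones; 16 semitones up from A#3 gives D5.

D5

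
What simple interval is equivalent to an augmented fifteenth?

Subtracting seven from the interval number removes an octave: 15 − 7 = 8.
That makes an augmented fifteenth a compound augmented octave — an octave plus an augmented octave.

augmented octave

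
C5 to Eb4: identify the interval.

Descending from C5 to Eb4 is the same interval as ascending Eb4 to C5.
E to C spans six letter names (E-F-G-A-B-C), so the interval is some kind of sixth.
Eb4 to C5 is 9 semitones, matching the major sixth exactly, so the quality is major.

M6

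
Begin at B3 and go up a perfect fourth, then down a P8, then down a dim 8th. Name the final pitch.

E#2

Up a perfect fourth from B3: E4 (5 semitones up).
Down a perfect octave from E4: E3 (12 semitones down).
E3 down a diminished octave → E#2 (11 semitones).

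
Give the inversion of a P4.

perfect 5th

Interval numbers invert to sum to nine: 4 + 5 = 9, so a fourth inverts to a fifth.
Quality inverts too: perfect stays perfect. That makes the inversion a perfect fifth.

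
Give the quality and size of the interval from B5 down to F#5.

Descending from B5 to F#5 is the same interval as ascending F#5 to B5.
F to B spans four letter names (F-G-A-B): a fourth.
F#5 to B5 is 5 semitones, matching the perfect fourth exactly, so the quality is perfect.

P4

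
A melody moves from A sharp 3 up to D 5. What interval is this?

A to D spans four letter names (A-B-C-D), plus an octave: an eleventh.
A perfect eleventh would be 17 semitones; A#3 to D5 is 16, one semitone narrower, so the interval is diminished.
(Equivalently, a compound diminished fourth: a diminished fourth plus an octave.)

diminished eleventh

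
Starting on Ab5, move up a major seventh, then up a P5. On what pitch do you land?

A major seventh up from Ab5 is G6.
A perfect fifth up from G6 is D7.

D7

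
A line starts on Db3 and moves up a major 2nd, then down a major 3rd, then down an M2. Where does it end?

Db3 up a major second → Eb3 (2 semitones).
Eb3 down a major third → Cb3 (4 semitones).
Cb3 down a major second → Bbb2 (2 semitones).

Bbb2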